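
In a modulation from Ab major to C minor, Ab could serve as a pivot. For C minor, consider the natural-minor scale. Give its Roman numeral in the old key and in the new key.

I in Ab major; VI in C minor

The scale of Ab major is Ab Bb C Db Eb F G; Ab is degree 1, and the triad built there (Ab-C-Eb) is major, so it is I.
The scale of C minor (natural minor) is C D Eb F G Ab Bb; Ab is degree 6, and the triad built there (Ab-C-Eb) is major, so it is VI.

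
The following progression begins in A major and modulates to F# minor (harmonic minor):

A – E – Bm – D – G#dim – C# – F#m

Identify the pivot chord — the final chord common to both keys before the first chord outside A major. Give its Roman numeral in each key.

Chords diatonic to A major: A, Bm, C#m, D, E, F#m, G#dim.
Reading the progression, the first chord not in that set is C#, so the modulation leaves A major there.
The chord immediately before C# is G#dim, which is diatonic to both keys: vii° in A major and ii° in F# minor.

G#dim — vii° in A major, ii° in F# minor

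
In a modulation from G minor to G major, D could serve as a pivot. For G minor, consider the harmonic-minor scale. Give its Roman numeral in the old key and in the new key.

V in G minor; V in G major

The scale of G minor (harmonic minor) is G A Bb C D Eb F#; D is degree 5, and the triad built there (D-F#-A) is major, so it is V.
The scale of G major is G A B C D E F#; D is degree 5, and the triad built there (D-F#-A) is major, so it is V.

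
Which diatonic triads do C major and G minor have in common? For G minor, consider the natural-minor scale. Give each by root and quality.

Dm, F

Triads in C major: C (I), Dm (ii), Em (iii), F (IV), G (V), Am (vi), Bdim (vii°).
Triads in G minor (natural minor): Gm (i), Adim (ii°), Bb (III), Cm (iv), Dm (v), Eb (VI), F (VII).
Shared triads with their functions: Dm (ii in C major, v in G minor); F (IV in C major, VII in G minor).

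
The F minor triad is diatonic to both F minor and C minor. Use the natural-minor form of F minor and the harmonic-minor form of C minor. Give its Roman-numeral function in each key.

i in F minor; iv in C minor

The scale of F minor (natural minor) is F G Ab Bb C Db Eb; F is degree 1, and the triad built there (F-Ab-C) is minor, so it is i.
The scale of C minor (harmonic minor) is C D Eb F G Ab B; F is degree 4, and the triad built there (F-Ab-C) is minor, so it is iv.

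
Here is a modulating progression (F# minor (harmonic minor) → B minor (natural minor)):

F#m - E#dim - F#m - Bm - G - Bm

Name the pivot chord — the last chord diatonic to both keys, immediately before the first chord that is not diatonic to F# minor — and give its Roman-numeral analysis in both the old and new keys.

Bm — iv in F# minor, i in B minor

Chords diatonic to F# minor: F#m, G#dim, Aaug, Bm, C#, D, E#dim.
Reading the progression, the first chord not in that set is G, so the modulation leaves F# minor there.
The chord immediately before G is Bm, which is diatonic to both keys: iv in F# minor and i in B minor.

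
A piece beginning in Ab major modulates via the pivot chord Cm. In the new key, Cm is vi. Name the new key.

Eb major

The numeral vi denotes a minor triad on scale degree 6. With C on degree 6, the tonic of the new key is Eb.
Degree 6 carries a minor triad in major keys, so the destination is Eb major.
Check: the diatonic triads of Eb major are Eb (I), Fm (ii), Gm (iii), Ab (IV), Bb (V), Cm (vi), Ddim (vii°) — Cm is indeed vi.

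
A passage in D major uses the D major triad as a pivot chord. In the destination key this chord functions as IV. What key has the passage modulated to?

The numeral IV denotes a major triad on scale degree 4. With D on degree 4, the tonic of the new key is A.
Degree 4 carries a major triad in major keys, so the destination is A major.
Check: the diatonic triads of A major are A (I), Bm (ii), C♯m (iii), D (IV), E (V), F♯m (vi), G♯dim (vii°) — D major is indeed IV.

A major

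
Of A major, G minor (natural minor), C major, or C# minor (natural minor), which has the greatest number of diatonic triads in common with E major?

Triads of E major: E (I), F#m (ii), G#m (iii), A (IV), B (V), C#m (vi), D#dim (vii°).
A major shares 4: E, F#m, A, C#m.
G minor (natural minor) shares 0: none.
C major shares 0: none.
C# minor (natural minor) shares 7: E, F#m, G#m, A, B, C#m, D#dim.
The most common triads (7) are shared with C# minor.

C# minor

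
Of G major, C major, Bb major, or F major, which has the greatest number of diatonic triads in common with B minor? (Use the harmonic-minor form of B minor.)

G major

Triads of B minor (harmonic minor): B minor (i), C# diminished (ii°), D augmented (III+), E minor (iv), F# major (V), G major (VI), A# diminished (vii°).
G major shares 3: Bm, Em, G.
C major shares 2: Em, G.
Bb major shares 0: none.
F major shares 0: none.
The most common triads (3) are shared with G major.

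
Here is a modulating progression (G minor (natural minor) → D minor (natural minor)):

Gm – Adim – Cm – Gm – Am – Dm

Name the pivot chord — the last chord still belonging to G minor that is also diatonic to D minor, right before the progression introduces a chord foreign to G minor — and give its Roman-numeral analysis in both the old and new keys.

Gm — i in G minor, iv in D minor

Chords diatonic to G minor: Gm, Adim, Bb, Cm, Dm, Eb, F.
Reading the progression, the first chord not in that set is Am, so the modulation leaves G minor there.
The chord immediately before Am is Gm, which is diatonic to both keys: i in G minor and iv in D minor.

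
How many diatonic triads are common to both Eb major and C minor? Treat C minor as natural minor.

7

Diatonic triads of Eb major: Eb (I), Fm (ii), Gm (iii), Ab (IV), Bb (V), Cm (vi), Ddim (vii°).
Diatonic triads of C minor (natural minor): Cm (i), Ddim (ii°), Eb (III), Fm (iv), Gm (v), Ab (VI), Bb (VII).
Matching root and quality in both lists: Eb, Fm, Gm, Ab, Bb, Cm, Ddim.
That gives 7 common triads.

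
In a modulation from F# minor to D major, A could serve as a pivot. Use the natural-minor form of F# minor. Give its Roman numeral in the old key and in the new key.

The scale of F# minor (natural minor) is F# G# A B C# D E; A is degree 3, and the triad built there (A-C#-E) is major, so it is III.
The scale of D major is D E F# G A B C#; A is degree 5, and the triad built there (A-C#-E) is major, so it is V.

III in F# minor; V in D major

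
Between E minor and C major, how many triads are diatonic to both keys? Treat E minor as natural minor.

4

Diatonic triads of E minor (natural minor): Em (i), F♯dim (ii°), G (III), Am (iv), Bm (v), C (VI), D (VII).
Diatonic triads of C major: C (I), Dm (ii), Em (iii), F (IV), G (V), Am (vi), Bdim (vii°).
Matching root and quality in both lists: Em, G, Am, C.
That gives 4 common triads.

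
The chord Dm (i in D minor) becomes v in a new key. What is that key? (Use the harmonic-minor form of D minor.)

G minor

The numeral v denotes a minor triad on scale degree 5. With D on degree 5, the tonic of the new key is G.
Degree 5 carries a minor triad in natural-minor keys, so the destination is G minor.
Check: the diatonic triads of G minor (natural minor) are Gm (i), Adim (ii°), Bb (III), Cm (iv), Dm (v), Eb (VI), F (VII) — Dm is indeed v.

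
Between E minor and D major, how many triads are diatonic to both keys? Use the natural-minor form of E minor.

Diatonic triads of E minor (natural minor): Em (i), F#dim (ii°), G (III), Am (iv), Bm (v), C (VI), D (VII).
Diatonic triads of D major: D (I), Em (ii), F#m (iii), G (IV), A (V), Bm (vi), C#dim (vii°).
Matching root and quality in both lists: Em, G, Bm, D.
That gives 4 common triads.

4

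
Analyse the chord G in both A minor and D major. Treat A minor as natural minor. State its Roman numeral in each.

The scale of A minor (natural minor) is A B C D E F G; G is degree 7, and the triad built there (G-B-D) is major, so it is VII.
The scale of D major is D E F# G A B C#; G is degree 4, and the triad built there (G-B-D) is major, so it is IV.

VII in A minor; IV in D major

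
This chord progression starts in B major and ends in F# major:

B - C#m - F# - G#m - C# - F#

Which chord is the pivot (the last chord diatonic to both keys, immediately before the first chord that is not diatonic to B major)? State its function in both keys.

G#m — vi in B major, ii in F# major

Chords diatonic to B major: B, C#m, D#m, E, F#, G#m, A#dim.
Reading the progression, the first chord not in that set is C#, so the modulation leaves B major there.
The chord immediately before C# is G#m, which is diatonic to both keys: vi in B major and ii in F# major.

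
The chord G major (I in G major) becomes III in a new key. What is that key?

The numeral III denotes a major triad on scale degree 3. With G on degree 3, the tonic of the new key is E.
Degree 3 carries a major triad in natural-minor keys, so the destination is E minor.
Check: the diatonic triads of E minor (natural minor) are Em (i), F♯dim (ii°), G (III), Am (iv), Bm (v), C (VI), D (VII) — G major is indeed III.

E minor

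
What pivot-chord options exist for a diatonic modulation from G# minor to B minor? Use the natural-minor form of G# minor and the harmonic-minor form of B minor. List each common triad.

A#dim, F#

Triads in G# minor (natural minor): G#m (i), A#dim (ii°), B (III), C#m (iv), D#m (v), E (VI), F# (VII).
Triads in B minor (harmonic minor): Bm (i), C#dim (ii°), Daug (III+), Em (iv), F# (V), G (VI), A#dim (vii°).
Shared triads with their functions: A#dim (ii° in G# minor, vii° in B minor); F# (VII in G# minor, V in B minor).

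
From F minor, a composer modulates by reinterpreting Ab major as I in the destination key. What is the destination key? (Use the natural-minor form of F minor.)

The numeral I denotes a major triad on scale degree 1. With Ab on degree 1, the tonic of the new key is Ab.
Degree 1 carries a major triad in major keys, so the destination is Ab major.
Check: the diatonic triads of Ab major are Ab (I), Bbm (ii), Cm (iii), Db (IV), Eb (V), Fm (vi), Gdim (vii°) — Ab major is indeed I.

Ab major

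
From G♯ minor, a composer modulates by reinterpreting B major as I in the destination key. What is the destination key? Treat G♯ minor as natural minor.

The numeral I denotes a major triad on scale degree 1. With B on degree 1, the tonic of the new key is B.
Degree 1 carries a major triad in major keys, so the destination is B major.
Check: the diatonic triads of B major are B (I), C♯m (ii), D♯m (iii), E (IV), F♯ (V), G♯m (vi), A♯dim (vii°) — B major is indeed I.

B major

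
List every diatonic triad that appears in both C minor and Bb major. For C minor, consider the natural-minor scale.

Triads in C minor (natural minor): Cm (i), Ddim (ii°), Eb (III), Fm (iv), Gm (v), Ab (VI), Bb (VII).
Triads in Bb major: Bb (I), Cm (ii), Dm (iii), Eb (IV), F (V), Gm (vi), Adim (vii°).
Shared triads with their functions: Cm (i in C minor, ii in Bb major); Eb (III in C minor, IV in Bb major); Gm (v in C minor, vi in Bb major); Bb (VII in C minor, I in Bb major).

Cm, Eb, Gm, Bb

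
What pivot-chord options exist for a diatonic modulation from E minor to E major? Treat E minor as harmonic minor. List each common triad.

B, D#dim

Triads in E minor (harmonic minor): E minor (i), F# diminished (ii°), G augmented (III+), A minor (iv), B major (V), C major (VI), D# diminished (vii°).
Triads in E major: E major (I), F# minor (ii), G# minor (iii), A major (IV), B major (V), C# minor (vi), D# diminished (vii°).
Shared triads with their functions: B major (V in E minor, V in E major); D# diminished (vii° in E minor, vii° in E major).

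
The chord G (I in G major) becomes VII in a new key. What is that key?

A minor

The numeral VII denotes a major triad on scale degree 7. With G on degree 7, the tonic of the new key is A.
Degree 7 carries a major triad in natural-minor keys, so the destination is A minor.
Check: the diatonic triads of A minor (natural minor) are Am (i), Bdim (ii°), C (III), Dm (iv), Em (v), F (VI), G (VII) — G is indeed VII.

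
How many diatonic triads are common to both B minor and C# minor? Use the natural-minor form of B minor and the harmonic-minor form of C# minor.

Diatonic triads of B minor (natural minor): B minor (i), C# diminished (ii°), D major (III), E minor (iv), F# minor (v), G major (VI), A major (VII).
Diatonic triads of C# minor (harmonic minor): C# minor (i), D# diminished (ii°), E augmented (III+), F# minor (iv), G# major (V), A major (VI), B# diminished (vii°).
Matching root and quality in both lists: F# minor, A major.
That gives 2 common triads.

2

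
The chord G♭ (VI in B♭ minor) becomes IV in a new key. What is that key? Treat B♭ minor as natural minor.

D♭ major

The numeral IV denotes a major triad on scale degree 4. With G♭ on degree 4, the tonic of the new key is D♭.
Degree 4 carries a major triad in major keys, so the destination is D♭ major.
Check: the diatonic triads of D♭ major are D♭ (I), E♭m (ii), Fm (iii), G♭ (IV), A♭ (V), B♭m (vi), Cdim (vii°) — G♭ is indeed IV.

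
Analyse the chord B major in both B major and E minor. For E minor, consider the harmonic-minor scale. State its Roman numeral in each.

The scale of B major is B C# D# E F# G# A#; B is degree 1, and the triad built there (B-D#-F#) is major, so it is I.
The scale of E minor (harmonic minor) is E F# G A B C D#; B is degree 5, and the triad built there (B-D#-F#) is major, so it is V.

I in B major; V in E minor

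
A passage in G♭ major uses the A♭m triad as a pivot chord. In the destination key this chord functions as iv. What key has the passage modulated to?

The numeral iv denotes a minor triad on scale degree 4. With A♭ on degree 4, the tonic of the new key is E♭.
Degree 4 carries a minor triad in minor keys, so the destination is E♭ minor.
Check: the diatonic triads of E♭ minor (natural minor) are E♭m (i), Fdim (ii°), G♭ (III), A♭m (iv), B♭m (v), C♭ (VI), D♭ (VII) — A♭m is indeed iv.

E♭ minor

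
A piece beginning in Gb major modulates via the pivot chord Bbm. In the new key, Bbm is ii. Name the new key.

The numeral ii denotes a minor triad on scale degree 2. With Bb on degree 2, the tonic of the new key is Ab.
Degree 2 carries a minor triad in major keys, so the destination is Ab major.
Check: the diatonic triads of Ab major are Ab (I), Bbm (ii), Cm (iii), Db (IV), Eb (V), Fm (vi), Gdim (vii°) — Bbm is indeed ii.

Ab major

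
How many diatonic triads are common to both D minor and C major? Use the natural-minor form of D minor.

Diatonic triads of D minor (natural minor): D minor (i), E diminished (ii°), F major (III), G minor (iv), A minor (v), Bb major (VI), C major (VII).
Diatonic triads of C major: C major (I), D minor (ii), E minor (iii), F major (IV), G major (V), A minor (vi), B diminished (vii°).
Matching root and quality in both lists: D minor, F major, A minor, C major.
That gives 4 common triads.

4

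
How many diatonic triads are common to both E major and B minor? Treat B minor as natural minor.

Diatonic triads of E major: E major (I), F♯ minor (ii), G♯ minor (iii), A major (IV), B major (V), C♯ minor (vi), D♯ diminished (vii°).
Diatonic triads of B minor (natural minor): B minor (i), C♯ diminished (ii°), D major (III), E minor (iv), F♯ minor (v), G major (VI), A major (VII).
Matching root and quality in both lists: F♯ minor, A major.
That gives 2 common triads.

2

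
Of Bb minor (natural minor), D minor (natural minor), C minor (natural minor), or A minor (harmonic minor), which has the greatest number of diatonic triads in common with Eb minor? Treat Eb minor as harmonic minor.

Triads of Eb minor (harmonic minor): Eb minor (i), F diminished (ii°), Gb augmented (III+), Ab minor (iv), Bb major (V), Cb major (VI), D diminished (vii°).
Bb minor (natural minor) shares 1: Ebm.
D minor (natural minor) shares 1: Bb.
C minor (natural minor) shares 2: Bb, Ddim.
A minor (harmonic minor) shares 0: none.
The most common triads (2) are shared with C minor.

C minor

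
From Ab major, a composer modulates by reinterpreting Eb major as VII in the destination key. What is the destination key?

The numeral VII denotes a major triad on scale degree 7. With Eb on degree 7, the tonic of the new key is F.
Degree 7 carries a major triad in natural-minor keys, so the destination is F minor.
Check: the diatonic triads of F minor (natural minor) are Fm (i), Gdim (ii°), Ab (III), Bbm (iv), Cm (v), Db (VI), Eb (VII) — Eb major is indeed VII.

F minor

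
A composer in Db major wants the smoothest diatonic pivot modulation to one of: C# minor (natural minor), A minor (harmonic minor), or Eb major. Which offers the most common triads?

Eb major

Triads of Db major: Db major (I), Eb minor (ii), F minor (iii), Gb major (IV), Ab major (V), Bb minor (vi), C diminished (vii°).
C# minor (natural minor) shares 0: none.
A minor (harmonic minor) shares 0: none.
Eb major shares 2: Fm, Ab.
The most common triads (2) are shared with Eb major.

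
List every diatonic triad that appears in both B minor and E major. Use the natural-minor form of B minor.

F#m, A

Triads in B minor (natural minor): B minor (i), C# diminished (ii°), D major (III), E minor (iv), F# minor (v), G major (VI), A major (VII).
Triads in E major: E major (I), F# minor (ii), G# minor (iii), A major (IV), B major (V), C# minor (vi), D# diminished (vii°).
Shared triads with their functions: F# minor (v in B minor, ii in E major); A major (VII in B minor, IV in E major).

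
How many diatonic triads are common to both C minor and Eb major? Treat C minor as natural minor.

7

Diatonic triads of C minor (natural minor): Cm (i), Ddim (ii°), Eb (III), Fm (iv), Gm (v), Ab (VI), Bb (VII).
Diatonic triads of Eb major: Eb (I), Fm (ii), Gm (iii), Ab (IV), Bb (V), Cm (vi), Ddim (vii°).
Matching root and quality in both lists: Cm, Ddim, Eb, Fm, Gm, Ab, Bb.
That gives 7 common triads.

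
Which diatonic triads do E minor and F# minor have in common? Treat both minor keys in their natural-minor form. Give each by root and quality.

Bm, D

Triads in E minor (natural minor): Em (i), F#dim (ii°), G (III), Am (iv), Bm (v), C (VI), D (VII).
Triads in F# minor (natural minor): F#m (i), G#dim (ii°), A (III), Bm (iv), C#m (v), D (VI), E (VII).
Shared triads with their functions: Bm (v in E minor, iv in F# minor); D (VII in E minor, VI in F# minor).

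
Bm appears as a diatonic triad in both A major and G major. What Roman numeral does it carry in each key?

The scale of A major is A B C# D E F# G#; B is degree 2, and the triad built there (B-D-F#) is minor, so it is ii.
The scale of G major is G A B C D E F#; B is degree 3, and the triad built there (B-D-F#) is minor, so it is iii.

ii in A major; iii in G major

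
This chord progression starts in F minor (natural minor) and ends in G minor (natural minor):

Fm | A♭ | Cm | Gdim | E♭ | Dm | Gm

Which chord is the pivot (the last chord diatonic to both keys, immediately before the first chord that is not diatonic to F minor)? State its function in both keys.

E♭ — VII in F minor, VI in G minor

Chords diatonic to F minor: Fm, Gdim, A♭, B♭m, Cm, D♭, E♭.
Reading the progression, the first chord not in that set is Dm, so the modulation leaves F minor there.
The chord immediately before Dm is E♭, which is diatonic to both keys: VII in F minor and VI in G minor.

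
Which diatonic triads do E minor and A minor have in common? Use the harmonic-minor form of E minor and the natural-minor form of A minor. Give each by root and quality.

Triads in E minor (harmonic minor): Em (i), F#dim (ii°), Gaug (III+), Am (iv), B (V), C (VI), D#dim (vii°).
Triads in A minor (natural minor): Am (i), Bdim (ii°), C (III), Dm (iv), Em (v), F (VI), G (VII).
Shared triads with their functions: Em (i in E minor, v in A minor); Am (iv in E minor, i in A minor); C (VI in E minor, III in A minor).

Em, Am, C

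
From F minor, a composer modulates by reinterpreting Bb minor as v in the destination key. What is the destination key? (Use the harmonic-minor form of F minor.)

The numeral v denotes a minor triad on scale degree 5. With Bb on degree 5, the tonic of the new key is Eb.
Degree 5 carries a minor triad in natural-minor keys, so the destination is Eb minor.
Check: the diatonic triads of Eb minor (natural minor) are Ebm (i), Fdim (ii°), Gb (III), Abm (iv), Bbm (v), Cb (VI), Db (VII) — Bb minor is indeed v.

Eb minor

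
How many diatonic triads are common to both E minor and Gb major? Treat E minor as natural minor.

Diatonic triads of E minor (natural minor): E minor (i), F# diminished (ii°), G major (III), A minor (iv), B minor (v), C major (VI), D major (VII).
Diatonic triads of Gb major: Gb major (I), Ab minor (ii), Bb minor (iii), Cb major (IV), Db major (V), Eb minor (vi), F diminished (vii°).
No triad has the same root and quality in both keys.

0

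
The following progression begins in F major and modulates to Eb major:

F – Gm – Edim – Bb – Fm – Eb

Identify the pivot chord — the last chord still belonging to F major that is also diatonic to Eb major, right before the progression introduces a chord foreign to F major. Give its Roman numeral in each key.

Bb — IV in F major, V in Eb major

Chords diatonic to F major: F, Gm, Am, Bb, C, Dm, Edim.
Reading the progression, the first chord not in that set is Fm, so the modulation leaves F major there.
The chord immediately before Fm is Bb, which is diatonic to both keys: IV in F major and V in Eb major.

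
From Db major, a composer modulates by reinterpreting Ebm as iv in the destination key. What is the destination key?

The numeral iv denotes a minor triad on scale degree 4. With Eb on degree 4, the tonic of the new key is Bb.
Degree 4 carries a minor triad in minor keys, so the destination is Bb minor.
Check: the diatonic triads of Bb minor (natural minor) are Bbm (i), Cdim (ii°), Db (III), Ebm (iv), Fm (v), Gb (VI), Ab (VII) — Ebm is indeed iv.

Bb minor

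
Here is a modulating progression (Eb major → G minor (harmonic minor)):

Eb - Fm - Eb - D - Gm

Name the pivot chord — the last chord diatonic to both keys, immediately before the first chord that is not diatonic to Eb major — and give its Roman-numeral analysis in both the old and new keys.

Chords diatonic to Eb major: Eb, Fm, Gm, Ab, Bb, Cm, Ddim.
Reading the progression, the first chord not in that set is D, so the modulation leaves Eb major there.
The chord immediately before D is Eb, which is diatonic to both keys: I in Eb major and VI in G minor.

Eb — I in Eb major, VI in G minor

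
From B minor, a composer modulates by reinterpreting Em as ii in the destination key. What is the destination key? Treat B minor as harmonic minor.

D major

The numeral ii denotes a minor triad on scale degree 2. With E on degree 2, the tonic of the new key is D.
Degree 2 carries a minor triad in major keys, so the destination is D major.
Check: the diatonic triads of D major are D (I), Em (ii), F#m (iii), G (IV), A (V), Bm (vi), C#dim (vii°) — Em is indeed ii.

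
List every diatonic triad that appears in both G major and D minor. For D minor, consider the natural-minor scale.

Am, C

Triads in G major: G (I), Am (ii), Bm (iii), C (IV), D (V), Em (vi), F#dim (vii°).
Triads in D minor (natural minor): Dm (i), Edim (ii°), F (III), Gm (iv), Am (v), Bb (VI), C (VII).
Shared triads with their functions: Am (ii in G major, v in D minor); C (IV in G major, VII in D minor).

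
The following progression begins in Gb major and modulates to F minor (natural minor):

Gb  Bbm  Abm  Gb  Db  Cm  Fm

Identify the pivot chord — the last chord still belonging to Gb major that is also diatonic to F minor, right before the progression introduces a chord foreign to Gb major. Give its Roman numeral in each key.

Db — V in Gb major, VI in F minor

Chords diatonic to Gb major: Gb, Abm, Bbm, Cb, Db, Ebm, Fdim.
Reading the progression, the first chord not in that set is Cm, so the modulation leaves Gb major there.
The chord immediately before Cm is Db, which is diatonic to both keys: V in Gb major and VI in F minor.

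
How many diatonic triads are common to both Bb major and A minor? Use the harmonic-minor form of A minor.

Diatonic triads of Bb major: Bb major (I), C minor (ii), D minor (iii), Eb major (IV), F major (V), G minor (vi), A diminished (vii°).
Diatonic triads of A minor (harmonic minor): A minor (i), B diminished (ii°), C augmented (III+), D minor (iv), E major (V), F major (VI), G# diminished (vii°).
Matching root and quality in both lists: D minor, F major.
That gives 2 common triads.

2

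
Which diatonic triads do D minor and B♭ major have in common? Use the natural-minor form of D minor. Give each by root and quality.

Triads in D minor (natural minor): Dm (i), Edim (ii°), F (III), Gm (iv), Am (v), B♭ (VI), C (VII).
Triads in B♭ major: B♭ (I), Cm (ii), Dm (iii), E♭ (IV), F (V), Gm (vi), Adim (vii°).
Shared triads with their functions: Dm (i in D minor, iii in B♭ major); F (III in D minor, V in B♭ major); Gm (iv in D minor, vi in B♭ major); B♭ (VI in D minor, I in B♭ major).

Dm, F, Gm, B♭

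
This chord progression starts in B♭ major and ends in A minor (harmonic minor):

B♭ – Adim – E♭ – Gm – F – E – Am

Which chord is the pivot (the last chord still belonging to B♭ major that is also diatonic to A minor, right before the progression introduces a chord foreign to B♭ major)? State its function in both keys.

F — V in B♭ major, VI in A minor

Chords diatonic to B♭ major: B♭, Cm, Dm, E♭, F, Gm, Adim.
Reading the progression, the first chord not in that set is E, so the modulation leaves B♭ major there.
The chord immediately before E is F, which is diatonic to both keys: V in B♭ major and VI in A minor.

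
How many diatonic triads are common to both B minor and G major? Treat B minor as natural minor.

4

Diatonic triads of B minor (natural minor): Bm (i), C#dim (ii°), D (III), Em (iv), F#m (v), G (VI), A (VII).
Diatonic triads of G major: G (I), Am (ii), Bm (iii), C (IV), D (V), Em (vi), F#dim (vii°).
Matching root and quality in both lists: Bm, D, Em, G.
That gives 4 common triads.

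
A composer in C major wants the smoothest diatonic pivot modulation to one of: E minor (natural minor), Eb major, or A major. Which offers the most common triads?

E minor

Triads of C major: C (I), Dm (ii), Em (iii), F (IV), G (V), Am (vi), Bdim (vii°).
E minor (natural minor) shares 4: C, Em, G, Am.
Eb major shares 0: none.
A major shares 0: none.
The most common triads (4) are shared with E minor.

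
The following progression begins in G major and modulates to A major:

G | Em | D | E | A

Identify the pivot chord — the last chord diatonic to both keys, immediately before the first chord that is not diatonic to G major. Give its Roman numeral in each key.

Chords diatonic to G major: G, Am, Bm, C, D, Em, F#dim.
Reading the progression, the first chord not in that set is E, so the modulation leaves G major there.
The chord immediately before E is D, which is diatonic to both keys: V in G major and IV in A major.

D — V in G major, IV in A major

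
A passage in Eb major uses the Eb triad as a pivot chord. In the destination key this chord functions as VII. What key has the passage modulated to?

The numeral VII denotes a major triad on scale degree 7. With Eb on degree 7, the tonic of the new key is F.
Degree 7 carries a major triad in natural-minor keys, so the destination is F minor.
Check: the diatonic triads of F minor (natural minor) are Fm (i), Gdim (ii°), Ab (III), Bbm (iv), Cm (v), Db (VI), Eb (VII) — Eb is indeed VII.

F minor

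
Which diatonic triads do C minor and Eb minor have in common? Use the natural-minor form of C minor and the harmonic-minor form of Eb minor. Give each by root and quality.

Ddim, Bb

Triads in C minor (natural minor): Cm (i), Ddim (ii°), Eb (III), Fm (iv), Gm (v), Ab (VI), Bb (VII).
Triads in Eb minor (harmonic minor): Ebm (i), Fdim (ii°), Gbaug (III+), Abm (iv), Bb (V), Cb (VI), Ddim (vii°).
Shared triads with their functions: Ddim (ii° in C minor, vii° in Eb minor); Bb (VII in C minor, V in Eb minor).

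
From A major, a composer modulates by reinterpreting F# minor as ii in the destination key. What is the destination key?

E major

The numeral ii denotes a minor triad on scale degree 2. With F# on degree 2, the tonic of the new key is E.
Degree 2 carries a minor triad in major keys, so the destination is E major.
Check: the diatonic triads of E major are E (I), F#m (ii), G#m (iii), A (IV), B (V), C#m (vi), D#dim (vii°) — F# minor is indeed ii.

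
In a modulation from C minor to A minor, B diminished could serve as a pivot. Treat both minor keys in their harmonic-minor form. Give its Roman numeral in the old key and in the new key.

The scale of C minor (harmonic minor) is C D Eb F G Ab B; B is degree 7, and the triad built there (B-D-F) is diminished, so it is vii°.
The scale of A minor (harmonic minor) is A B C D E F G#; B is degree 2, and the triad built there (B-D-F) is diminished, so it is ii°.

vii° in C minor; ii° in A minor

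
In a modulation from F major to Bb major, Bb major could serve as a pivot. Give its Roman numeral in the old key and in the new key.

The scale of F major is F G A Bb C D E; Bb is degree 4, and the triad built there (Bb-D-F) is major, so it is IV.
The scale of Bb major is Bb C D Eb F G A; Bb is degree 1, and the triad built there (Bb-D-F) is major, so it is I.

IV in F major; I in Bb major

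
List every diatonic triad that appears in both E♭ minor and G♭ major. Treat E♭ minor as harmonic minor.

Triads in E♭ minor (harmonic minor): E♭m (i), Fdim (ii°), G♭aug (III+), A♭m (iv), B♭ (V), C♭ (VI), Ddim (vii°).
Triads in G♭ major: G♭ (I), A♭m (ii), B♭m (iii), C♭ (IV), D♭ (V), E♭m (vi), Fdim (vii°).
Shared triads with their functions: E♭m (i in E♭ minor, vi in G♭ major); Fdim (ii° in E♭ minor, vii° in G♭ major); A♭m (iv in E♭ minor, ii in G♭ major); C♭ (VI in E♭ minor, IV in G♭ major).

E♭m, Fdim, A♭m, C♭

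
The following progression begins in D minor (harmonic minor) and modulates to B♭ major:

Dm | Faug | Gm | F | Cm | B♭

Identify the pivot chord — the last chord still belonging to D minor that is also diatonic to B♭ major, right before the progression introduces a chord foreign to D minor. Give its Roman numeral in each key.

Chords diatonic to D minor: Dm, Edim, Faug, Gm, A, B♭, C♯dim.
Reading the progression, the first chord not in that set is F, so the modulation leaves D minor there.
The chord immediately before F is Gm, which is diatonic to both keys: iv in D minor and vi in B♭ major.

Gm — iv in D minor, vi in B♭ major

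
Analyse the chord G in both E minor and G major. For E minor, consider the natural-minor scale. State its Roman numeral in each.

The scale of E minor (natural minor) is E F# G A B C D; G is degree 3, and the triad built there (G-B-D) is major, so it is III.
The scale of G major is G A B C D E F#; G is degree 1, and the triad built there (G-B-D) is major, so it is I.

III in E minor; I in G major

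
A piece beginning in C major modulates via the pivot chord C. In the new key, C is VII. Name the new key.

The numeral VII denotes a major triad on scale degree 7. With C on degree 7, the tonic of the new key is D.
Degree 7 carries a major triad in natural-minor keys, so the destination is D minor.
Check: the diatonic triads of D minor (natural minor) are Dm (i), Edim (ii°), F (III), Gm (iv), Am (v), Bb (VI), C (VII) — C is indeed VII.

D minor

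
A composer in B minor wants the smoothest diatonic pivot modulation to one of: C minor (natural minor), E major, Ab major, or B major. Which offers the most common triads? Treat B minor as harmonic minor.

Triads of B minor (harmonic minor): Bm (i), C#dim (ii°), Daug (III+), Em (iv), F# (V), G (VI), A#dim (vii°).
C minor (natural minor) shares 0: none.
E major shares 0: none.
Ab major shares 0: none.
B major shares 2: F#, A#dim.
The most common triads (2) are shared with B major.

B major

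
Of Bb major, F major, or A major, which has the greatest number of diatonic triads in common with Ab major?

Bb major

Triads of Ab major: Ab (I), Bbm (ii), Cm (iii), Db (IV), Eb (V), Fm (vi), Gdim (vii°).
Bb major shares 2: Cm, Eb.
F major shares 0: none.
A major shares 0: none.
The most common triads (2) are shared with Bb major.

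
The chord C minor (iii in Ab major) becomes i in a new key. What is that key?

C minor

The numeral i denotes a minor triad on scale degree 1. With C on degree 1, the tonic of the new key is C.
Degree 1 carries a minor triad in minor keys, so the destination is C minor.
Check: the diatonic triads of C minor (natural minor) are Cm (i), Ddim (ii°), Eb (III), Fm (iv), Gm (v), Ab (VI), Bb (VII) — C minor is indeed i.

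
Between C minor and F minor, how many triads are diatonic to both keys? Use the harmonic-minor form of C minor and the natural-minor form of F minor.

Diatonic triads of C minor (harmonic minor): Cm (i), Ddim (ii°), Ebaug (III+), Fm (iv), G (V), Ab (VI), Bdim (vii°).
Diatonic triads of F minor (natural minor): Fm (i), Gdim (ii°), Ab (III), Bbm (iv), Cm (v), Db (VI), Eb (VII).
Matching root and quality in both lists: Cm, Fm, Ab.
That gives 3 common triads.

3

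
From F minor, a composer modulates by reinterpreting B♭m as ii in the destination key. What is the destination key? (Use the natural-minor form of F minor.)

A♭ major

The numeral ii denotes a minor triad on scale degree 2. With B♭ on degree 2, the tonic of the new key is A♭.
Degree 2 carries a minor triad in major keys, so the destination is A♭ major.
Check: the diatonic triads of A♭ major are A♭ (I), B♭m (ii), Cm (iii), D♭ (IV), E♭ (V), Fm (vi), Gdim (vii°) — B♭m is indeed ii.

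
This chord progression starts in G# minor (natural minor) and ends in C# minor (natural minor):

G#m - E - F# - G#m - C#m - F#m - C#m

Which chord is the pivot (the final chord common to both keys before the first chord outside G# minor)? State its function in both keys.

C#m — iv in G# minor, i in C# minor

Chords diatonic to G# minor: G#m, A#dim, B, C#m, D#m, E, F#.
Reading the progression, the first chord not in that set is F#m, so the modulation leaves G# minor there.
The chord immediately before F#m is C#m, which is diatonic to both keys: iv in G# minor and i in C# minor.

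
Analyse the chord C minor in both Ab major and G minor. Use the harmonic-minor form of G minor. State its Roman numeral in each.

The scale of Ab major is Ab Bb C Db Eb F G; C is degree 3, and the triad built there (C-Eb-G) is minor, so it is iii.
The scale of G minor (harmonic minor) is G A Bb C D Eb F#; C is degree 4, and the triad built there (C-Eb-G) is minor, so it is iv.

iii in Ab major; iv in G minor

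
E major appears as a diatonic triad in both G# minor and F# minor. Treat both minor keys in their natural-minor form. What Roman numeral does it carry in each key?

VI in G# minor; VII in F# minor

The scale of G# minor (natural minor) is G# A# B C# D# E F#; E is degree 6, and the triad built there (E-G#-B) is major, so it is VI.
The scale of F# minor (natural minor) is F# G# A B C# D E; E is degree 7, and the triad built there (E-G#-B) is major, so it is VII.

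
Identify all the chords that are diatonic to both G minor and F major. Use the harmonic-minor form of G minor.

Gm

Triads in G minor (harmonic minor): Gm (i), Adim (ii°), B♭aug (III+), Cm (iv), D (V), E♭ (VI), F♯dim (vii°).
Triads in F major: F (I), Gm (ii), Am (iii), B♭ (IV), C (V), Dm (vi), Edim (vii°).
Shared triads with their functions: Gm (i in G minor, ii in F major).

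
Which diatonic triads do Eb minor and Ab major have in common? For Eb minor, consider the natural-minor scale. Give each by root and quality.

Bbm, Db

Triads in Eb minor (natural minor): Ebm (i), Fdim (ii°), Gb (III), Abm (iv), Bbm (v), Cb (VI), Db (VII).
Triads in Ab major: Ab (I), Bbm (ii), Cm (iii), Db (IV), Eb (V), Fm (vi), Gdim (vii°).
Shared triads with their functions: Bbm (v in Eb minor, ii in Ab major); Db (VII in Eb minor, IV in Ab major).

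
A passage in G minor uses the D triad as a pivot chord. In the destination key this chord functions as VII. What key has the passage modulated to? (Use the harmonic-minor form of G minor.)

E minor

The numeral VII denotes a major triad on scale degree 7. With D on degree 7, the tonic of the new key is E.
Degree 7 carries a major triad in natural-minor keys, so the destination is E minor.
Check: the diatonic triads of E minor (natural minor) are Em (i), F#dim (ii°), G (III), Am (iv), Bm (v), C (VI), D (VII) — D is indeed VII.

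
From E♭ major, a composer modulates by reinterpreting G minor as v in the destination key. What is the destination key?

C minor

The numeral v denotes a minor triad on scale degree 5. With G on degree 5, the tonic of the new key is C.
Degree 5 carries a minor triad in natural-minor keys, so the destination is C minor.
Check: the diatonic triads of C minor (natural minor) are Cm (i), Ddim (ii°), E♭ (III), Fm (iv), Gm (v), A♭ (VI), B♭ (VII) — G minor is indeed v.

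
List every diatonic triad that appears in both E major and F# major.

G#m, B

Triads in E major: E (I), F#m (ii), G#m (iii), A (IV), B (V), C#m (vi), D#dim (vii°).
Triads in F# major: F# (I), G#m (ii), A#m (iii), B (IV), C# (V), D#m (vi), E#dim (vii°).
Shared triads with their functions: G#m (iii in E major, ii in F# major); B (V in E major, IV in F# major).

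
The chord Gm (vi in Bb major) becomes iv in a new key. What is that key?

D minor

The numeral iv denotes a minor triad on scale degree 4. With G on degree 4, the tonic of the new key is D.
Degree 4 carries a minor triad in minor keys, so the destination is D minor.
Check: the diatonic triads of D minor (natural minor) are Dm (i), Edim (ii°), F (III), Gm (iv), Am (v), Bb (VI), C (VII) — Gm is indeed iv.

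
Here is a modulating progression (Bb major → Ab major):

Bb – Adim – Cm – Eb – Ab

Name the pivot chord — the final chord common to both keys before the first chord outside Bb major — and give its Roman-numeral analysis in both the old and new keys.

Eb — IV in Bb major, V in Ab major

Chords diatonic to Bb major: Bb, Cm, Dm, Eb, F, Gm, Adim.
Reading the progression, the first chord not in that set is Ab, so the modulation leaves Bb major there.
The chord immediately before Ab is Eb, which is diatonic to both keys: IV in Bb major and V in Ab major.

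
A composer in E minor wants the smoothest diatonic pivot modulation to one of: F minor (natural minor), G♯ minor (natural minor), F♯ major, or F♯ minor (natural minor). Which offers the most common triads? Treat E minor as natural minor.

F♯ minor

Triads of E minor (natural minor): Em (i), F♯dim (ii°), G (III), Am (iv), Bm (v), C (VI), D (VII).
F minor (natural minor) shares 0: none.
G♯ minor (natural minor) shares 0: none.
F♯ major shares 0: none.
F♯ minor (natural minor) shares 2: Bm, D.
The most common triads (2) are shared with F♯ minor.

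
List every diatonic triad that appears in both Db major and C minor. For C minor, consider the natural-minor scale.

Fm, Ab

Triads in Db major: Db (I), Ebm (ii), Fm (iii), Gb (IV), Ab (V), Bbm (vi), Cdim (vii°).
Triads in C minor (natural minor): Cm (i), Ddim (ii°), Eb (III), Fm (iv), Gm (v), Ab (VI), Bb (VII).
Shared triads with their functions: Fm (iii in Db major, iv in C minor); Ab (V in Db major, VI in C minor).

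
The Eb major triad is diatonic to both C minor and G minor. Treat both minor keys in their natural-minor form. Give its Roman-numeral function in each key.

III in C minor; VI in G minor

The scale of C minor (natural minor) is C D Eb F G Ab Bb; Eb is degree 3, and the triad built there (Eb-G-Bb) is major, so it is III.
The scale of G minor (natural minor) is G A Bb C D Eb F; Eb is degree 6, and the triad built there (Eb-G-Bb) is major, so it is VI.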